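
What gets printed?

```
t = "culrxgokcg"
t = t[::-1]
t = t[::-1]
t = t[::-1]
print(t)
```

reverse → 'gckogxrluc'
reverse → 'culrxgokcg'
reverse → 'gckogxrluc'

gckogxrluc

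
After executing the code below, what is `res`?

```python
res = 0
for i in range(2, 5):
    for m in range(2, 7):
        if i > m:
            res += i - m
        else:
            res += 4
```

i=2,m=2: not 2>2, res = 0+4 = 4
i=2,m=3: not 2>3, res = 4+4 = 8
i=2,m=4: not 2>4, res = 8+4 = 12
i=2,m=5: not 2>5, res = 12+4 = 16
i=2,m=6: not 2>6, res = 16+4 = 20
i=3,m=2: 3>2, res = 20+1 = 21
i=3,m=3: not 3>3, res = 21+4 = 25
i=3,m=4: not 3>4, res = 25+4 = 29
i=3,m=5: not 3>5, res = 29+4 = 33
i=3,m=6: not 3>6, res = 33+4 = 37
i=4,m=2: 4>2, res = 37+2 = 39
i=4,m=3: 4>3, res = 39+1 = 40
i=4,m=4: not 4>4, res = 40+4 = 44
i=4,m=5: not 4>5, res = 44+4 = 48
i=4,m=6: not 4>6, res = 48+4 = 52

52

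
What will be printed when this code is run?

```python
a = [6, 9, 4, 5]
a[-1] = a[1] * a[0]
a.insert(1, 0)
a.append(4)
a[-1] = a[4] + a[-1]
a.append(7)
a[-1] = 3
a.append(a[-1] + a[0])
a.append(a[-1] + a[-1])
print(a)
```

a[-1] = a[1]*a[0] = 9*6 = 54 → [6, 9, 4, 54]
insert 0 at 1 → [6, 0, 9, 4, 54]
append 4 → [6, 0, 9, 4, 54, 4]
a[-1] = a[4]+a[-1] = 54+4 = 58 → [6, 0, 9, 4, 54, 58]
append 7 → [6, 0, 9, 4, 54, 58, 7]
a[-1] = 3 → [6, 0, 9, 4, 54, 58, 3]
append a[-1]+a[0] = 3+6 = 9 → [6, 0, 9, 4, 54, 58, 3, 9]
append a[-1]+a[-1] = 9+9 = 18 → [6, 0, 9, 4, 54, 58, 3, 9, 18]

[6, 0, 9, 4, 54, 58, 3, 9, 18]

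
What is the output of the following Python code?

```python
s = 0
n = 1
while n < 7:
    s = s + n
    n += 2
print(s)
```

n=1: s = 0+1 = 1
n=3: s = 1+3 = 4
n=5: s = 4+5 = 9

9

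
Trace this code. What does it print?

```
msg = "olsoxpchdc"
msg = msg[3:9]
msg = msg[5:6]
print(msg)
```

slice [3:9] → 'oxpchd'
slice [5:6] → 'd'

d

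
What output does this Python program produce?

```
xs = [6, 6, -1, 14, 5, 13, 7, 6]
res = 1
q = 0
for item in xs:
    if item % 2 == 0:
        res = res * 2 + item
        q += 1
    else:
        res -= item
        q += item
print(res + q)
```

item=6: even, res = 1*2+6 = 8; q=1
item=6: even, res = 8*2+6 = 22; q=2
item=-1: not even, res = 22-(-1) = 23; q=1
item=14: even, res = 23*2+14 = 60; q=2
item=5: not even, res = 60-5 = 55; q=7
item=13: not even, res = 55-13 = 42; q=20
item=7: not even, res = 42-7 = 35; q=27
item=6: even, res = 35*2+6 = 76; q=28
res+q = 76+28 = 104

104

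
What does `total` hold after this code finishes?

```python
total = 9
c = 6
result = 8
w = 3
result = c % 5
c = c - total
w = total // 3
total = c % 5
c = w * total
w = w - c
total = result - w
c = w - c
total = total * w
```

result = 6%5 = 1
c = 6-9 = -3
w = 9//3 = 3
total = (-3)%5 = 2
c = 3*2 = 6
w = 3-6 = -3
total = 1-(-3) = 4
c = (-3)-6 = -9
total = 4*(-3) = -12

-12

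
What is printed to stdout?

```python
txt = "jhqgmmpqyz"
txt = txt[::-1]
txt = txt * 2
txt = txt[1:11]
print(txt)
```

yqpmmgqhjz

reverse → 'zyqpmmgqhj'
repeat ×2 → 'zyqpmmgqhjzyqpmmgqhj'
slice [1:11] → 'yqpmmgqhjz'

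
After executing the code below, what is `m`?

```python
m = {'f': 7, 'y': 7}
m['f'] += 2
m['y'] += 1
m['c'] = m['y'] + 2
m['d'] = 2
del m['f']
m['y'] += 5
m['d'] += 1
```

m['f'] = 7+2 = 9 → {'f': 9, 'y': 7}
m['y'] = 7+1 = 8 → {'f': 9, 'y': 8}
m['c'] = m['y']+2 = 10 → {'f': 9, 'y': 8, 'c': 10}
m['d'] = 2 → {'f': 9, 'y': 8, 'c': 10, 'd': 2}
del 'f' → {'y': 8, 'c': 10, 'd': 2}
m['y'] = 8+5 = 13 → {'y': 13, 'c': 10, 'd': 2}
m['d'] = 2+1 = 3 → {'y': 13, 'c': 10, 'd': 3}

{'y': 13, 'c': 10, 'd': 3}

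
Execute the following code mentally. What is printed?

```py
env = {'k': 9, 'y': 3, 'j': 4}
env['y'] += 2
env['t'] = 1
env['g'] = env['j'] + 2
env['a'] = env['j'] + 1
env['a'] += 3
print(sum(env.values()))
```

env['y'] = 3+2 = 5 → {'k': 9, 'y': 5, 'j': 4}
env['t'] = 1 → {'k': 9, 'y': 5, 'j': 4, 't': 1}
env['g'] = env['j']+2 = 6 → {'k': 9, 'y': 5, 'j': 4, 't': 1, 'g': 6}
env['a'] = env['j']+1 = 5 → {'k': 9, 'y': 5, 'j': 4, 't': 1, 'g': 6, 'a': 5}
env['a'] = 5+3 = 8 → {'k': 9, 'y': 5, 'j': 4, 't': 1, 'g': 6, 'a': 8}
sum of values = 33

33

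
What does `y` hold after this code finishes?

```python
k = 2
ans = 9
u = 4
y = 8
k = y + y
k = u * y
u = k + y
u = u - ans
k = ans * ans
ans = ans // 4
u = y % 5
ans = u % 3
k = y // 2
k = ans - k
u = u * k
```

k = 8+8 = 16
k = 4*8 = 32
u = 32+8 = 40
u = 40-9 = 31
k = 9*9 = 81
ans = 9//4 = 2
u = 8%5 = 3
ans = 3%3 = 0
k = 8//2 = 4
k = 0-4 = -4
u = 3*(-4) = -12

8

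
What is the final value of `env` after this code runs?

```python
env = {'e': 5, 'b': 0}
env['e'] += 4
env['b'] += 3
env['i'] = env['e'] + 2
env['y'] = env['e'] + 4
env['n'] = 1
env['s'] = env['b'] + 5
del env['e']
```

env['e'] = 5+4 = 9 → {'e': 9, 'b': 0}
env['b'] = 0+3 = 3 → {'e': 9, 'b': 3}
env['i'] = env['e']+2 = 11 → {'e': 9, 'b': 3, 'i': 11}
env['y'] = env['e']+4 = 13 → {'e': 9, 'b': 3, 'i': 11, 'y': 13}
env['n'] = 1 → {'e': 9, 'b': 3, 'i': 11, 'y': 13, 'n': 1}
env['s'] = env['b']+5 = 8 → {'e': 9, 'b': 3, 'i': 11, 'y': 13, 'n': 1, 's': 8}
del 'e' → {'b': 3, 'i': 11, 'y': 13, 'n': 1, 's': 8}

{'b': 3, 'i': 11, 'y': 13, 'n': 1, 's': 8}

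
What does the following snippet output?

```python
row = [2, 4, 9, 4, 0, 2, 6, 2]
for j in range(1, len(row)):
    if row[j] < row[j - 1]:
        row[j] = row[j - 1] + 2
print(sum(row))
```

90

j=1: 4>=2, unchanged → [2, 4, 9, 4, 0, 2, 6, 2]
j=2: 9>=4, unchanged → [2, 4, 9, 4, 0, 2, 6, 2]
j=3: 4<9, row[3] = 9+2 = 11 → [2, 4, 9, 11, 0, 2, 6, 2]
j=4: 0<11, row[4] = 11+2 = 13 → [2, 4, 9, 11, 13, 2, 6, 2]
j=5: 2<13, row[5] = 13+2 = 15 → [2, 4, 9, 11, 13, 15, 6, 2]
j=6: 6<15, row[6] = 15+2 = 17 → [2, 4, 9, 11, 13, 15, 17, 2]
j=7: 2<17, row[7] = 17+2 = 19 → [2, 4, 9, 11, 13, 15, 17, 19]
sum = 90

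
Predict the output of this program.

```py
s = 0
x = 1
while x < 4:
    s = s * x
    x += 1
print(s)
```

x=1: s = 0*1 = 0
x=2: s = 0*2 = 0
x=3: s = 0*3 = 0

0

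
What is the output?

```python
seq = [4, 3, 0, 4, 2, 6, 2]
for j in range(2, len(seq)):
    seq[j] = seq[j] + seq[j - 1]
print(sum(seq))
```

j=2: seq[2] = 0+3 = 3 → [4, 3, 3, 4, 2, 6, 2]
j=3: seq[3] = 4+3 = 7 → [4, 3, 3, 7, 2, 6, 2]
j=4: seq[4] = 2+7 = 9 → [4, 3, 3, 7, 9, 6, 2]
j=5: seq[5] = 6+9 = 15 → [4, 3, 3, 7, 9, 15, 2]
j=6: seq[6] = 2+15 = 17 → [4, 3, 3, 7, 9, 15, 17]
sum = 58

58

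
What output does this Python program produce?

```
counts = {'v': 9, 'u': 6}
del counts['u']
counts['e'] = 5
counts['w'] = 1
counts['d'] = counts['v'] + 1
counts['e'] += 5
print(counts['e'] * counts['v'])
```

90

del 'u' → {'v': 9}
counts['e'] = 5 → {'v': 9, 'e': 5}
counts['w'] = 1 → {'v': 9, 'e': 5, 'w': 1}
counts['d'] = counts['v']+1 = 10 → {'v': 9, 'e': 5, 'w': 1, 'd': 10}
counts['e'] = 5+5 = 10 → {'v': 9, 'e': 10, 'w': 1, 'd': 10}
counts['e']*counts['v'] = 10*9 = 90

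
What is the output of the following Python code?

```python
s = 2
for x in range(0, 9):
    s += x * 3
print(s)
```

x=0: s = 2+0*3 = 2
x=1: s = 2+1*3 = 5
x=2: s = 5+2*3 = 11
x=3: s = 11+3*3 = 20
x=4: s = 20+4*3 = 32
x=5: s = 32+5*3 = 47
x=6: s = 47+6*3 = 65
x=7: s = 65+7*3 = 86
x=8: s = 86+8*3 = 110

110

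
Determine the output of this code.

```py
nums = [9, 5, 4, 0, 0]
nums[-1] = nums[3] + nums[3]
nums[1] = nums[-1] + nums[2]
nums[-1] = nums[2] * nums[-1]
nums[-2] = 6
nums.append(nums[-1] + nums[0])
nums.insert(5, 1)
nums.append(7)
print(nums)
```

nums[-1] = nums[3]+nums[3] = 0+0 = 0 → [9, 5, 4, 0, 0]
nums[1] = nums[-1]+nums[2] = 0+4 = 4 → [9, 4, 4, 0, 0]
nums[-1] = nums[2]*nums[-1] = 4*0 = 0 → [9, 4, 4, 0, 0]
nums[-2] = 6 → [9, 4, 4, 6, 0]
append nums[-1]+nums[0] = 0+9 = 9 → [9, 4, 4, 6, 0, 9]
insert 1 at 5 → [9, 4, 4, 6, 0, 1, 9]
append 7 → [9, 4, 4, 6, 0, 1, 9, 7]

[9, 4, 4, 6, 0, 1, 9, 7]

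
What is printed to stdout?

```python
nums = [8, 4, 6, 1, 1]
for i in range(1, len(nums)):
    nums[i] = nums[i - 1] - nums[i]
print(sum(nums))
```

i=1: nums[1] = 8-4 = 4 → [8, 4, 6, 1, 1]
i=2: nums[2] = 4-6 = -2 → [8, 4, -2, 1, 1]
i=3: nums[3] = (-2)-1 = -3 → [8, 4, -2, -3, 1]
i=4: nums[4] = (-3)-1 = -4 → [8, 4, -2, -3, -4]
sum = 3

3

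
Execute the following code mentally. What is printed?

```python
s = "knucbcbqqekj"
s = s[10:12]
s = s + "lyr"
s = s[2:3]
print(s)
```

slice [10:12] → 'kj'
+ 'lyr' → 'kjlyr'
slice [2:3] → 'l'

l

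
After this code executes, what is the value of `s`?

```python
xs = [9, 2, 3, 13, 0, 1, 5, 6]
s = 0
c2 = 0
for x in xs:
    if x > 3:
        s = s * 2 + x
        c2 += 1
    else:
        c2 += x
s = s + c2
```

150

x=9: >3, s = 0*2+9 = 9; c2=1
x=2: not >3; c2=3
x=3: not >3; c2=6
x=13: >3, s = 9*2+13 = 31; c2=7
x=0: not >3; c2=7
x=1: not >3; c2=8
x=5: >3, s = 31*2+5 = 67; c2=9
x=6: >3, s = 67*2+6 = 140; c2=10
s+c2 = 140+10 = 150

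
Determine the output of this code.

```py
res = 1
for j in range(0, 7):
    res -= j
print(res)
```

-20

j=0: res = 1-0 = 1
j=1: res = 1-1 = 0
j=2: res = 0-2 = -2
j=3: res = (-2)-3 = -5
j=4: res = (-5)-4 = -9
j=5: res = (-9)-5 = -14
j=6: res = (-14)-6 = -20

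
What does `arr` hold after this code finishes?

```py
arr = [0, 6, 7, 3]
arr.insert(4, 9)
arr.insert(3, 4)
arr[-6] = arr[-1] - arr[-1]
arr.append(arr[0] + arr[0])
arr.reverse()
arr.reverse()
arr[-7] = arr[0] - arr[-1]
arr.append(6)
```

[0, 6, 7, 4, 3, 9, 0, 6]

insert 9 at 4 → [0, 6, 7, 3, 9]
insert 4 at 3 → [0, 6, 7, 4, 3, 9]
arr[-6] = arr[-1]-arr[-1] = 9-9 = 0 → [0, 6, 7, 4, 3, 9]
append arr[0]+arr[0] = 0+0 = 0 → [0, 6, 7, 4, 3, 9, 0]
reverse → [0, 9, 3, 4, 7, 6, 0]
reverse → [0, 6, 7, 4, 3, 9, 0]
arr[-7] = arr[0]-arr[-1] = 0-0 = 0 → [0, 6, 7, 4, 3, 9, 0]
append 6 → [0, 6, 7, 4, 3, 9, 0, 6]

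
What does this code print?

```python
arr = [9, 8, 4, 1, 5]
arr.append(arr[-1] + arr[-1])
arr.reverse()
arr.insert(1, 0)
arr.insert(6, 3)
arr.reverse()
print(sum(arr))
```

append arr[-1]+arr[-1] = 5+5 = 10 → [9, 8, 4, 1, 5, 10]
reverse → [10, 5, 1, 4, 8, 9]
insert 0 at 1 → [10, 0, 5, 1, 4, 8, 9]
insert 3 at 6 → [10, 0, 5, 1, 4, 8, 3, 9]
reverse → [9, 3, 8, 4, 1, 5, 0, 10]
sum = 40

40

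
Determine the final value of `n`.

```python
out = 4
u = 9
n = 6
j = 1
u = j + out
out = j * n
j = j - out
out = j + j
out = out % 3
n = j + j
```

-10

u = 1+4 = 5
out = 1*6 = 6
j = 1-6 = -5
out = (-5)+(-5) = -10
out = (-10)%3 = 2
n = (-5)+(-5) = -10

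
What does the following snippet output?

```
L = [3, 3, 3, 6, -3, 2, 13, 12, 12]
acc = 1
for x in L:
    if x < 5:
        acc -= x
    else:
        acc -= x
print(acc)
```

-50

x=3: <5, acc = 1-3 = -2
x=3: <5, acc = (-2)-3 = -5
x=3: <5, acc = (-5)-3 = -8
x=6: not <5, acc = (-8)-6 = -14
x=-3: <5, acc = (-14)-(-3) = -11
x=2: <5, acc = (-11)-2 = -13
x=13: not <5, acc = (-13)-13 = -26
x=12: not <5, acc = (-26)-12 = -38
x=12: not <5, acc = (-38)-12 = -50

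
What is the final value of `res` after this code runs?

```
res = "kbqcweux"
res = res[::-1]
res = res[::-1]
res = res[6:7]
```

'u'

reverse → 'xuewcqbk'
reverse → 'kbqcweux'
slice [6:7] → 'u'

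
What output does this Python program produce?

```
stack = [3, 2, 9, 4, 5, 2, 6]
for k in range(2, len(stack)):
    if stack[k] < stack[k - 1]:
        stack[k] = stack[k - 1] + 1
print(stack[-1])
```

k=2: 9>=2, unchanged → [3, 2, 9, 4, 5, 2, 6]
k=3: 4<9, stack[3] = 9+1 = 10 → [3, 2, 9, 10, 5, 2, 6]
k=4: 5<10, stack[4] = 10+1 = 11 → [3, 2, 9, 10, 11, 2, 6]
k=5: 2<11, stack[5] = 11+1 = 12 → [3, 2, 9, 10, 11, 12, 6]
k=6: 6<12, stack[6] = 12+1 = 13 → [3, 2, 9, 10, 11, 12, 13]

13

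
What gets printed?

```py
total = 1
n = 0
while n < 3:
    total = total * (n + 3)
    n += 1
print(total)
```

n=0: total = 1*3 = 3
n=1: total = 3*4 = 12
n=2: total = 12*5 = 60

60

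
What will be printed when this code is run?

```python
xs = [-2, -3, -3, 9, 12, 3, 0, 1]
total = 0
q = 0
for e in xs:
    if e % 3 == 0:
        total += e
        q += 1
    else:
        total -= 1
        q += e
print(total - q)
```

11

e=-2: not %3==0, total = 0-1 = -1; q=-2
e=-3: %3==0, total = (-1)+(-3) = -4; q=-1
e=-3: %3==0, total = (-4)+(-3) = -7; q=0
e=9: %3==0, total = (-7)+9 = 2; q=1
e=12: %3==0, total = 2+12 = 14; q=2
e=3: %3==0, total = 14+3 = 17; q=3
e=0: %3==0, total = 17+0 = 17; q=4
e=1: not %3==0, total = 17-1 = 16; q=5
total-q = 16-5 = 11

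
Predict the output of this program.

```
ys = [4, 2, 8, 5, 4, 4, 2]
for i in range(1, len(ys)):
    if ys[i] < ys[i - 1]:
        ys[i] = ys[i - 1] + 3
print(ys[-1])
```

20

i=1: 2<4, ys[1] = 4+3 = 7 → [4, 7, 8, 5, 4, 4, 2]
i=2: 8>=7, unchanged → [4, 7, 8, 5, 4, 4, 2]
i=3: 5<8, ys[3] = 8+3 = 11 → [4, 7, 8, 11, 4, 4, 2]
i=4: 4<11, ys[4] = 11+3 = 14 → [4, 7, 8, 11, 14, 4, 2]
i=5: 4<14, ys[5] = 14+3 = 17 → [4, 7, 8, 11, 14, 17, 2]
i=6: 2<17, ys[6] = 17+3 = 20 → [4, 7, 8, 11, 14, 17, 20]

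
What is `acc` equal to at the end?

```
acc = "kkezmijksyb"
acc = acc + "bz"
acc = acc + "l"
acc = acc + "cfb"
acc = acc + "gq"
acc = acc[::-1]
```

'qgbfclzbbyskjimzekk'

+ 'bz' → 'kkezmijksybbz'
+ 'l' → 'kkezmijksybbzl'
+ 'cfb' → 'kkezmijksybbzlcfb'
+ 'gq' → 'kkezmijksybbzlcfbgq'
reverse → 'qgbfclzbbyskjimzekk'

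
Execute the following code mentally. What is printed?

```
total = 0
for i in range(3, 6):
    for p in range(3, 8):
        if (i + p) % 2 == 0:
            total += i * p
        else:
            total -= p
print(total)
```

i=3,p=3: even sum, total = 0+9 = 9
i=3,p=4: odd sum, total = 9-4 = 5
i=3,p=5: even sum, total = 5+15 = 20
i=3,p=6: odd sum, total = 20-6 = 14
i=3,p=7: even sum, total = 14+21 = 35
i=4,p=3: odd sum, total = 35-3 = 32
i=4,p=4: even sum, total = 32+16 = 48
i=4,p=5: odd sum, total = 48-5 = 43
i=4,p=6: even sum, total = 43+24 = 67
i=4,p=7: odd sum, total = 67-7 = 60
i=5,p=3: even sum, total = 60+15 = 75
i=5,p=4: odd sum, total = 75-4 = 71
i=5,p=5: even sum, total = 71+25 = 96
i=5,p=6: odd sum, total = 96-6 = 90
i=5,p=7: even sum, total = 90+35 = 125

125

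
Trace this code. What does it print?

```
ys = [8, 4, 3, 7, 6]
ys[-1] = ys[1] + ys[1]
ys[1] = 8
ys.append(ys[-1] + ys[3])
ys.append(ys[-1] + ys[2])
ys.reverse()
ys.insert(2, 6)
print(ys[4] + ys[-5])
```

15

ys[-1] = ys[1]+ys[1] = 4+4 = 8 → [8, 4, 3, 7, 8]
ys[1] = 8 → [8, 8, 3, 7, 8]
append ys[-1]+ys[3] = 8+7 = 15 → [8, 8, 3, 7, 8, 15]
append ys[-1]+ys[2] = 15+3 = 18 → [8, 8, 3, 7, 8, 15, 18]
reverse → [18, 15, 8, 7, 3, 8, 8]
insert 6 at 2 → [18, 15, 6, 8, 7, 3, 8, 8]
ys[4]+ys[-5] = 7+8 = 15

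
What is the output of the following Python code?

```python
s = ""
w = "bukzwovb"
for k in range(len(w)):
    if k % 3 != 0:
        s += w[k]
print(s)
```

ukwob

k=0: skip
k=1: add 'u' → 'u'
k=2: add 'k' → 'uk'
k=3: skip
k=4: add 'w' → 'ukw'
k=5: add 'o' → 'ukwo'
k=6: skip
k=7: add 'b' → 'ukwob'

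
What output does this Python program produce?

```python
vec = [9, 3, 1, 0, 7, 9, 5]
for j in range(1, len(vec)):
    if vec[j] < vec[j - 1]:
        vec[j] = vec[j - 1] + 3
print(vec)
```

j=1: 3<9, vec[1] = 9+3 = 12 → [9, 12, 1, 0, 7, 9, 5]
j=2: 1<12, vec[2] = 12+3 = 15 → [9, 12, 15, 0, 7, 9, 5]
j=3: 0<15, vec[3] = 15+3 = 18 → [9, 12, 15, 18, 7, 9, 5]
j=4: 7<18, vec[4] = 18+3 = 21 → [9, 12, 15, 18, 21, 9, 5]
j=5: 9<21, vec[5] = 21+3 = 24 → [9, 12, 15, 18, 21, 24, 5]
j=6: 5<24, vec[6] = 24+3 = 27 → [9, 12, 15, 18, 21, 24, 27]

[9, 12, 15, 18, 21, 24, 27]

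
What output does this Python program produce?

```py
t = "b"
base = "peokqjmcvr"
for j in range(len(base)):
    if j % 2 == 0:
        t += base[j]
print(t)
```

bpoqmv

j=0: add 'p' → 'bp'
j=1: skip
j=2: add 'o' → 'bpo'
j=3: skip
j=4: add 'q' → 'bpoq'
j=5: skip
j=6: add 'm' → 'bpoqm'
j=7: skip
j=8: add 'v' → 'bpoqmv'
j=9: skip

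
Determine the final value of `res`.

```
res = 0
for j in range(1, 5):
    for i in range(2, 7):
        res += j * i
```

j=1,i=2: res = 0+2 = 2
j=1,i=3: res = 2+3 = 5
j=1,i=4: res = 5+4 = 9
j=1,i=5: res = 9+5 = 14
j=1,i=6: res = 14+6 = 20
j=2,i=2: res = 20+4 = 24
j=2,i=3: res = 24+6 = 30
j=2,i=4: res = 30+8 = 38
j=2,i=5: res = 38+10 = 48
j=2,i=6: res = 48+12 = 60
j=3,i=2: res = 60+6 = 66
j=3,i=3: res = 66+9 = 75
j=3,i=4: res = 75+12 = 87
j=3,i=5: res = 87+15 = 102
j=3,i=6: res = 102+18 = 120
j=4,i=2: res = 120+8 = 128
j=4,i=3: res = 128+12 = 140
j=4,i=4: res = 140+16 = 156
j=4,i=5: res = 156+20 = 176
j=4,i=6: res = 176+24 = 200

200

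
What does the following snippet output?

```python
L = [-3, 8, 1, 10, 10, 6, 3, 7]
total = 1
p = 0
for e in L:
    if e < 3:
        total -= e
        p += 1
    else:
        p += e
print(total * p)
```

138

e=-3: <3, total = 1-(-3) = 4; p=1
e=8: not <3; p=9
e=1: <3, total = 4-1 = 3; p=10
e=10: not <3; p=20
e=10: not <3; p=30
e=6: not <3; p=36
e=3: not <3; p=39
e=7: not <3; p=46
total*p = 3*46 = 138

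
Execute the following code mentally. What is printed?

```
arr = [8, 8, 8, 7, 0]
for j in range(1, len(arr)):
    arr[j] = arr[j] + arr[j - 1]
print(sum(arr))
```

j=1: arr[1] = 8+8 = 16 → [8, 16, 8, 7, 0]
j=2: arr[2] = 8+16 = 24 → [8, 16, 24, 7, 0]
j=3: arr[3] = 7+24 = 31 → [8, 16, 24, 31, 0]
j=4: arr[4] = 0+31 = 31 → [8, 16, 24, 31, 31]
sum = 110

110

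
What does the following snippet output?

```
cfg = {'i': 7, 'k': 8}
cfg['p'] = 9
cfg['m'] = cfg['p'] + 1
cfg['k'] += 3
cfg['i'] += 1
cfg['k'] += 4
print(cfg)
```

cfg['p'] = 9 → {'i': 7, 'k': 8, 'p': 9}
cfg['m'] = cfg['p']+1 = 10 → {'i': 7, 'k': 8, 'p': 9, 'm': 10}
cfg['k'] = 8+3 = 11 → {'i': 7, 'k': 11, 'p': 9, 'm': 10}
cfg['i'] = 7+1 = 8 → {'i': 8, 'k': 11, 'p': 9, 'm': 10}
cfg['k'] = 11+4 = 15 → {'i': 8, 'k': 15, 'p': 9, 'm': 10}

{'i': 8, 'k': 15, 'p': 9, 'm': 10}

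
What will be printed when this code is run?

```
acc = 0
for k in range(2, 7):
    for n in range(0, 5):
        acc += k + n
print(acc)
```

150

k=2,n=0: acc = 0+2 = 2
k=2,n=1: acc = 2+3 = 5
k=2,n=2: acc = 5+4 = 9
k=2,n=3: acc = 9+5 = 14
k=2,n=4: acc = 14+6 = 20
k=3,n=0: acc = 20+3 = 23
k=3,n=1: acc = 23+4 = 27
k=3,n=2: acc = 27+5 = 32
k=3,n=3: acc = 32+6 = 38
k=3,n=4: acc = 38+7 = 45
k=4,n=0: acc = 45+4 = 49
k=4,n=1: acc = 49+5 = 54
k=4,n=2: acc = 54+6 = 60
k=4,n=3: acc = 60+7 = 67
k=4,n=4: acc = 67+8 = 75
k=5,n=0: acc = 75+5 = 80
k=5,n=1: acc = 80+6 = 86
k=5,n=2: acc = 86+7 = 93
k=5,n=3: acc = 93+8 = 101
k=5,n=4: acc = 101+9 = 110
k=6,n=0: acc = 110+6 = 116
k=6,n=1: acc = 116+7 = 123
k=6,n=2: acc = 123+8 = 131
k=6,n=3: acc = 131+9 = 140
k=6,n=4: acc = 140+10 = 150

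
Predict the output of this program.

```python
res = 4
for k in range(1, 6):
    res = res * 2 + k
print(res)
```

185

k=1: res = 4*2+1 = 9
k=2: res = 9*2+2 = 20
k=3: res = 20*2+3 = 43
k=4: res = 43*2+4 = 90
k=5: res = 90*2+5 = 185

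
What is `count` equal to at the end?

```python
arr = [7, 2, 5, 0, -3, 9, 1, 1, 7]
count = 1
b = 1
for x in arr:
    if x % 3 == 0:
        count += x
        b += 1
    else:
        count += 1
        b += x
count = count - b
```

-14

x=7: not %3==0, count = 1+1 = 2; b=8
x=2: not %3==0, count = 2+1 = 3; b=10
x=5: not %3==0, count = 3+1 = 4; b=15
x=0: %3==0, count = 4+0 = 4; b=16
x=-3: %3==0, count = 4+(-3) = 1; b=17
x=9: %3==0, count = 1+9 = 10; b=18
x=1: not %3==0, count = 10+1 = 11; b=19
x=1: not %3==0, count = 11+1 = 12; b=20
x=7: not %3==0, count = 12+1 = 13; b=27
count-b = 13-27 = -14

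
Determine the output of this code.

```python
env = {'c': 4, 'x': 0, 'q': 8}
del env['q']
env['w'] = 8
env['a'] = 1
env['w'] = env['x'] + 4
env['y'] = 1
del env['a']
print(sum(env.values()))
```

9

del 'q' → {'c': 4, 'x': 0}
env['w'] = 8 → {'c': 4, 'x': 0, 'w': 8}
env['a'] = 1 → {'c': 4, 'x': 0, 'w': 8, 'a': 1}
env['w'] = env['x']+4 = 4 → {'c': 4, 'x': 0, 'w': 4, 'a': 1}
env['y'] = 1 → {'c': 4, 'x': 0, 'w': 4, 'a': 1, 'y': 1}
del 'a' → {'c': 4, 'x': 0, 'w': 4, 'y': 1}
sum of values = 9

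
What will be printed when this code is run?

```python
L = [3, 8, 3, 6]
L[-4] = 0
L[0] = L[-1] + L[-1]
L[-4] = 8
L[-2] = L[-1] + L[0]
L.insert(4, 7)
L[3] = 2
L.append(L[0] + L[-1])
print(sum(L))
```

L[-4] = 0 → [0, 8, 3, 6]
L[0] = L[-1]+L[-1] = 6+6 = 12 → [12, 8, 3, 6]
L[-4] = 8 → [8, 8, 3, 6]
L[-2] = L[-1]+L[0] = 6+8 = 14 → [8, 8, 14, 6]
insert 7 at 4 → [8, 8, 14, 6, 7]
L[3] = 2 → [8, 8, 14, 2, 7]
append L[0]+L[-1] = 8+7 = 15 → [8, 8, 14, 2, 7, 15]
sum = 54

54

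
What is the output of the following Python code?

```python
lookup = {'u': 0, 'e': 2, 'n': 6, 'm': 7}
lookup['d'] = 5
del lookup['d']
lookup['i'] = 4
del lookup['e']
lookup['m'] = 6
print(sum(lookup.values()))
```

lookup['d'] = 5 → {'u': 0, 'e': 2, 'n': 6, 'm': 7, 'd': 5}
del 'd' → {'u': 0, 'e': 2, 'n': 6, 'm': 7}
lookup['i'] = 4 → {'u': 0, 'e': 2, 'n': 6, 'm': 7, 'i': 4}
del 'e' → {'u': 0, 'n': 6, 'm': 7, 'i': 4}
lookup['m'] = 6 → {'u': 0, 'n': 6, 'm': 6, 'i': 4}
sum of values = 16

16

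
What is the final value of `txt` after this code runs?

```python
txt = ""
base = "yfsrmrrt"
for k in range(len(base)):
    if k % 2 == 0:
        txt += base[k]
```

'ysmr'

k=0: add 'y' → 'y'
k=1: skip
k=2: add 's' → 'ys'
k=3: skip
k=4: add 'm' → 'ysm'
k=5: skip
k=6: add 'r' → 'ysmr'
k=7: skip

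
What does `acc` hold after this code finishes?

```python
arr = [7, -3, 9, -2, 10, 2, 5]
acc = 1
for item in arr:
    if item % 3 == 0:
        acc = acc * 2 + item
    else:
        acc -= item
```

-36

item=7: not %3==0, acc = 1-7 = -6
item=-3: %3==0, acc = (-6)*2+(-3) = -15
item=9: %3==0, acc = (-15)*2+9 = -21
item=-2: not %3==0, acc = (-21)-(-2) = -19
item=10: not %3==0, acc = (-19)-10 = -29
item=2: not %3==0, acc = (-29)-2 = -31
item=5: not %3==0, acc = (-31)-5 = -36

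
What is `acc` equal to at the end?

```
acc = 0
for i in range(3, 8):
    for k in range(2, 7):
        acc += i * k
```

i=3,k=2: acc = 0+6 = 6
i=3,k=3: acc = 6+9 = 15
i=3,k=4: acc = 15+12 = 27
i=3,k=5: acc = 27+15 = 42
i=3,k=6: acc = 42+18 = 60
i=4,k=2: acc = 60+8 = 68
i=4,k=3: acc = 68+12 = 80
i=4,k=4: acc = 80+16 = 96
i=4,k=5: acc = 96+20 = 116
i=4,k=6: acc = 116+24 = 140
i=5,k=2: acc = 140+10 = 150
i=5,k=3: acc = 150+15 = 165
i=5,k=4: acc = 165+20 = 185
i=5,k=5: acc = 185+25 = 210
i=5,k=6: acc = 210+30 = 240
i=6,k=2: acc = 240+12 = 252
i=6,k=3: acc = 252+18 = 270
i=6,k=4: acc = 270+24 = 294
i=6,k=5: acc = 294+30 = 324
i=6,k=6: acc = 324+36 = 360
i=7,k=2: acc = 360+14 = 374
i=7,k=3: acc = 374+21 = 395
i=7,k=4: acc = 395+28 = 423
i=7,k=5: acc = 423+35 = 458
i=7,k=6: acc = 458+42 = 500

500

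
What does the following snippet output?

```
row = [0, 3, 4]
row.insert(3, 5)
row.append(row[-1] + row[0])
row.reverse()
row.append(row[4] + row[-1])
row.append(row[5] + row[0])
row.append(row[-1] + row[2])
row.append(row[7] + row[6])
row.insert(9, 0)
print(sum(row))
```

45

insert 5 at 3 → [0, 3, 4, 5]
append row[-1]+row[0] = 5+0 = 5 → [0, 3, 4, 5, 5]
reverse → [5, 5, 4, 3, 0]
append row[4]+row[-1] = 0+0 = 0 → [5, 5, 4, 3, 0, 0]
append row[5]+row[0] = 0+5 = 5 → [5, 5, 4, 3, 0, 0, 5]
append row[-1]+row[2] = 5+4 = 9 → [5, 5, 4, 3, 0, 0, 5, 9]
append row[7]+row[6] = 9+5 = 14 → [5, 5, 4, 3, 0, 0, 5, 9, 14]
insert 0 at 9 → [5, 5, 4, 3, 0, 0, 5, 9, 14, 0]
sum = 45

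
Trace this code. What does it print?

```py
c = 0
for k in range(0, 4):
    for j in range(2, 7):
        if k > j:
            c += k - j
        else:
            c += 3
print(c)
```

k=0,j=2: not 0>2, c = 0+3 = 3
k=0,j=3: not 0>3, c = 3+3 = 6
k=0,j=4: not 0>4, c = 6+3 = 9
k=0,j=5: not 0>5, c = 9+3 = 12
k=0,j=6: not 0>6, c = 12+3 = 15
k=1,j=2: not 1>2, c = 15+3 = 18
k=1,j=3: not 1>3, c = 18+3 = 21
k=1,j=4: not 1>4, c = 21+3 = 24
k=1,j=5: not 1>5, c = 24+3 = 27
k=1,j=6: not 1>6, c = 27+3 = 30
k=2,j=2: not 2>2, c = 30+3 = 33
k=2,j=3: not 2>3, c = 33+3 = 36
k=2,j=4: not 2>4, c = 36+3 = 39
k=2,j=5: not 2>5, c = 39+3 = 42
k=2,j=6: not 2>6, c = 42+3 = 45
k=3,j=2: 3>2, c = 45+1 = 46
k=3,j=3: not 3>3, c = 46+3 = 49
k=3,j=4: not 3>4, c = 49+3 = 52
k=3,j=5: not 3>5, c = 52+3 = 55
k=3,j=6: not 3>6, c = 55+3 = 58

58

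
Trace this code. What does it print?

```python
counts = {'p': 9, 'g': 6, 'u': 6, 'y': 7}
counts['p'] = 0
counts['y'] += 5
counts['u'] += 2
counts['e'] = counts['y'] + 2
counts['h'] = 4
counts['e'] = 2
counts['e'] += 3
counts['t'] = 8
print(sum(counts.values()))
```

43

counts['p'] = 0 → {'p': 0, 'g': 6, 'u': 6, 'y': 7}
counts['y'] = 7+5 = 12 → {'p': 0, 'g': 6, 'u': 6, 'y': 12}
counts['u'] = 6+2 = 8 → {'p': 0, 'g': 6, 'u': 8, 'y': 12}
counts['e'] = counts['y']+2 = 14 → {'p': 0, 'g': 6, 'u': 8, 'y': 12, 'e': 14}
counts['h'] = 4 → {'p': 0, 'g': 6, 'u': 8, 'y': 12, 'e': 14, 'h': 4}
counts['e'] = 2 → {'p': 0, 'g': 6, 'u': 8, 'y': 12, 'e': 2, 'h': 4}
counts['e'] = 2+3 = 5 → {'p': 0, 'g': 6, 'u': 8, 'y': 12, 'e': 5, 'h': 4}
counts['t'] = 8 → {'p': 0, 'g': 6, 'u': 8, 'y': 12, 'e': 5, 'h': 4, 't': 8}
sum of values = 43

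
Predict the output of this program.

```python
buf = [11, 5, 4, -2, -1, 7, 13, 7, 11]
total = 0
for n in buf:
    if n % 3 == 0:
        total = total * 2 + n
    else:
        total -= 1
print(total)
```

-9

n=11: not %3==0, total = 0-1 = -1
n=5: not %3==0, total = (-1)-1 = -2
n=4: not %3==0, total = (-2)-1 = -3
n=-2: not %3==0, total = (-3)-1 = -4
n=-1: not %3==0, total = (-4)-1 = -5
n=7: not %3==0, total = (-5)-1 = -6
n=13: not %3==0, total = (-6)-1 = -7
n=7: not %3==0, total = (-7)-1 = -8
n=11: not %3==0, total = (-8)-1 = -9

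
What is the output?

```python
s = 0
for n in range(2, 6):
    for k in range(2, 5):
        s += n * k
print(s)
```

n=2,k=2: s = 0+4 = 4
n=2,k=3: s = 4+6 = 10
n=2,k=4: s = 10+8 = 18
n=3,k=2: s = 18+6 = 24
n=3,k=3: s = 24+9 = 33
n=3,k=4: s = 33+12 = 45
n=4,k=2: s = 45+8 = 53
n=4,k=3: s = 53+12 = 65
n=4,k=4: s = 65+16 = 81
n=5,k=2: s = 81+10 = 91
n=5,k=3: s = 91+15 = 106
n=5,k=4: s = 106+20 = 126

126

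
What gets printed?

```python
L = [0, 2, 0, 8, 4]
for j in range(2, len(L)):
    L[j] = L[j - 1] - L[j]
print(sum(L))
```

-12

j=2: L[2] = 2-0 = 2 → [0, 2, 2, 8, 4]
j=3: L[3] = 2-8 = -6 → [0, 2, 2, -6, 4]
j=4: L[4] = (-6)-4 = -10 → [0, 2, 2, -6, -10]
sum = -12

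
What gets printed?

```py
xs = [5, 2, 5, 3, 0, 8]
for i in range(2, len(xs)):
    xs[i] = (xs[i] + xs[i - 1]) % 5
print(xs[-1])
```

i=2: xs[2] = (5+2)%5 = 2 → [5, 2, 2, 3, 0, 8]
i=3: xs[3] = (3+2)%5 = 0 → [5, 2, 2, 0, 0, 8]
i=4: xs[4] = (0+0)%5 = 0 → [5, 2, 2, 0, 0, 8]
i=5: xs[5] = (8+0)%5 = 3 → [5, 2, 2, 0, 0, 3]

3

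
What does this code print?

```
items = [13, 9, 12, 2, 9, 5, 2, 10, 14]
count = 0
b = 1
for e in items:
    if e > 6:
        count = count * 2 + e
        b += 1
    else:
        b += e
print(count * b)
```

e=13: >6, count = 0*2+13 = 13; b=2
e=9: >6, count = 13*2+9 = 35; b=3
e=12: >6, count = 35*2+12 = 82; b=4
e=2: not >6; b=6
e=9: >6, count = 82*2+9 = 173; b=7
e=5: not >6; b=12
e=2: not >6; b=14
e=10: >6, count = 173*2+10 = 356; b=15
e=14: >6, count = 356*2+14 = 726; b=16
count*b = 726*16 = 11616

11616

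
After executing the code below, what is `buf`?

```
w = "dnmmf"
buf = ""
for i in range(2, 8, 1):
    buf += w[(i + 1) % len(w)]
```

'mfdnmm'

i=2: add w[3]='m' → 'm'
i=3: add w[4]='f' → 'mf'
i=4: add w[0]='d' → 'mfd'
i=5: add w[1]='n' → 'mfdn'
i=6: add w[2]='m' → 'mfdnm'
i=7: add w[3]='m' → 'mfdnmm'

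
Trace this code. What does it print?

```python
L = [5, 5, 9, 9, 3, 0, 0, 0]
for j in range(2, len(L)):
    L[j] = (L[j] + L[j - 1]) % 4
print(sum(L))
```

j=2: L[2] = (9+5)%4 = 2 → [5, 5, 2, 9, 3, 0, 0, 0]
j=3: L[3] = (9+2)%4 = 3 → [5, 5, 2, 3, 3, 0, 0, 0]
j=4: L[4] = (3+3)%4 = 2 → [5, 5, 2, 3, 2, 0, 0, 0]
j=5: L[5] = (0+2)%4 = 2 → [5, 5, 2, 3, 2, 2, 0, 0]
j=6: L[6] = (0+2)%4 = 2 → [5, 5, 2, 3, 2, 2, 2, 0]
j=7: L[7] = (0+2)%4 = 2 → [5, 5, 2, 3, 2, 2, 2, 2]
sum = 23

23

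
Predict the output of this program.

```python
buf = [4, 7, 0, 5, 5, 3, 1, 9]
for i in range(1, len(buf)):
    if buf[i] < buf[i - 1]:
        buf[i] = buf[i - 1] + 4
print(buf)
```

i=1: 7>=4, unchanged → [4, 7, 0, 5, 5, 3, 1, 9]
i=2: 0<7, buf[2] = 7+4 = 11 → [4, 7, 11, 5, 5, 3, 1, 9]
i=3: 5<11, buf[3] = 11+4 = 15 → [4, 7, 11, 15, 5, 3, 1, 9]
i=4: 5<15, buf[4] = 15+4 = 19 → [4, 7, 11, 15, 19, 3, 1, 9]
i=5: 3<19, buf[5] = 19+4 = 23 → [4, 7, 11, 15, 19, 23, 1, 9]
i=6: 1<23, buf[6] = 23+4 = 27 → [4, 7, 11, 15, 19, 23, 27, 9]
i=7: 9<27, buf[7] = 27+4 = 31 → [4, 7, 11, 15, 19, 23, 27, 31]

[4, 7, 11, 15, 19, 23, 27, 31]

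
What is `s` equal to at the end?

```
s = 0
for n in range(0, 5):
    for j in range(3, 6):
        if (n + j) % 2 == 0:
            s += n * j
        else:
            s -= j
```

24

n=0,j=3: odd sum, s = 0-3 = -3
n=0,j=4: even sum, s = (-3)+0 = -3
n=0,j=5: odd sum, s = (-3)-5 = -8
n=1,j=3: even sum, s = (-8)+3 = -5
n=1,j=4: odd sum, s = (-5)-4 = -9
n=1,j=5: even sum, s = (-9)+5 = -4
n=2,j=3: odd sum, s = (-4)-3 = -7
n=2,j=4: even sum, s = (-7)+8 = 1
n=2,j=5: odd sum, s = 1-5 = -4
n=3,j=3: even sum, s = (-4)+9 = 5
n=3,j=4: odd sum, s = 5-4 = 1
n=3,j=5: even sum, s = 1+15 = 16
n=4,j=3: odd sum, s = 16-3 = 13
n=4,j=4: even sum, s = 13+16 = 29
n=4,j=5: odd sum, s = 29-5 = 24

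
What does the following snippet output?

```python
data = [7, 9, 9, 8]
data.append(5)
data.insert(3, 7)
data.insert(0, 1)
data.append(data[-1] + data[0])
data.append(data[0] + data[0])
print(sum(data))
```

54

append 5 → [7, 9, 9, 8, 5]
insert 7 at 3 → [7, 9, 9, 7, 8, 5]
insert 1 at 0 → [1, 7, 9, 9, 7, 8, 5]
append data[-1]+data[0] = 5+1 = 6 → [1, 7, 9, 9, 7, 8, 5, 6]
append data[0]+data[0] = 1+1 = 2 → [1, 7, 9, 9, 7, 8, 5, 6, 2]
sum = 54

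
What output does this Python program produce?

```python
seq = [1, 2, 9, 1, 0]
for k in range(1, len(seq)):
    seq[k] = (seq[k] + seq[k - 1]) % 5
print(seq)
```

k=1: seq[1] = (2+1)%5 = 3 → [1, 3, 9, 1, 0]
k=2: seq[2] = (9+3)%5 = 2 → [1, 3, 2, 1, 0]
k=3: seq[3] = (1+2)%5 = 3 → [1, 3, 2, 3, 0]
k=4: seq[4] = (0+3)%5 = 3 → [1, 3, 2, 3, 3]

[1, 3, 2, 3, 3]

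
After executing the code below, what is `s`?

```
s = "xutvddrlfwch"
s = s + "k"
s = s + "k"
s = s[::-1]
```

+ 'k' → 'xutvddrlfwchk'
+ 'k' → 'xutvddrlfwchkk'
reverse → 'kkhcwflrddvtux'

'kkhcwflrddvtux'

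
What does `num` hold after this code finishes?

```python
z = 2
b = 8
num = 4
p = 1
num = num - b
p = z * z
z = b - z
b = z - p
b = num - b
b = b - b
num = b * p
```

0

num = 4-8 = -4
p = 2*2 = 4
z = 8-2 = 6
b = 6-4 = 2
b = (-4)-2 = -6
b = (-6)-(-6) = 0
num = 0*4 = 0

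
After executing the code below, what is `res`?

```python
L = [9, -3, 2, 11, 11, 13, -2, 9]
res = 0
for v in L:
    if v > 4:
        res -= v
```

-53

v=9: >4, res = 0-9 = -9
v=-3: not >4
v=2: not >4
v=11: >4, res = (-9)-11 = -20
v=11: >4, res = (-20)-11 = -31
v=13: >4, res = (-31)-13 = -44
v=-2: not >4
v=9: >4, res = (-44)-9 = -53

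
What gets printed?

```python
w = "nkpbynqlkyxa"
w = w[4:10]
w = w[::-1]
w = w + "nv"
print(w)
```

slice [4:10] → 'ynqlky'
reverse → 'yklqny'
+ 'nv' → 'yklqnynv'

yklqnynv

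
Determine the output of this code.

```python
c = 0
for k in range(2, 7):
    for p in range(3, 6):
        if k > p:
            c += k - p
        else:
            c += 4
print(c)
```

46

k=2,p=3: not 2>3, c = 0+4 = 4
k=2,p=4: not 2>4, c = 4+4 = 8
k=2,p=5: not 2>5, c = 8+4 = 12
k=3,p=3: not 3>3, c = 12+4 = 16
k=3,p=4: not 3>4, c = 16+4 = 20
k=3,p=5: not 3>5, c = 20+4 = 24
k=4,p=3: 4>3, c = 24+1 = 25
k=4,p=4: not 4>4, c = 25+4 = 29
k=4,p=5: not 4>5, c = 29+4 = 33
k=5,p=3: 5>3, c = 33+2 = 35
k=5,p=4: 5>4, c = 35+1 = 36
k=5,p=5: not 5>5, c = 36+4 = 40
k=6,p=3: 6>3, c = 40+3 = 43
k=6,p=4: 6>4, c = 43+2 = 45
k=6,p=5: 6>5, c = 45+1 = 46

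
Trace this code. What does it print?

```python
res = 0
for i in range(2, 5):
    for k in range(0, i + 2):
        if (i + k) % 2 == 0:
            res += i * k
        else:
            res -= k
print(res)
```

21

i=2,k=0: even sum, res = 0+0 = 0
i=2,k=1: odd sum, res = 0-1 = -1
i=2,k=2: even sum, res = (-1)+4 = 3
i=2,k=3: odd sum, res = 3-3 = 0
i=3,k=0: odd sum, res = 0-0 = 0
i=3,k=1: even sum, res = 0+3 = 3
i=3,k=2: odd sum, res = 3-2 = 1
i=3,k=3: even sum, res = 1+9 = 10
i=3,k=4: odd sum, res = 10-4 = 6
i=4,k=0: even sum, res = 6+0 = 6
i=4,k=1: odd sum, res = 6-1 = 5
i=4,k=2: even sum, res = 5+8 = 13
i=4,k=3: odd sum, res = 13-3 = 10
i=4,k=4: even sum, res = 10+16 = 26
i=4,k=5: odd sum, res = 26-5 = 21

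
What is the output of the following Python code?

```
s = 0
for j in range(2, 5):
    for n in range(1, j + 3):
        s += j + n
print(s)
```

93

j=2,n=1: s = 0+3 = 3
j=2,n=2: s = 3+4 = 7
j=2,n=3: s = 7+5 = 12
j=2,n=4: s = 12+6 = 18
j=3,n=1: s = 18+4 = 22
j=3,n=2: s = 22+5 = 27
j=3,n=3: s = 27+6 = 33
j=3,n=4: s = 33+7 = 40
j=3,n=5: s = 40+8 = 48
j=4,n=1: s = 48+5 = 53
j=4,n=2: s = 53+6 = 59
j=4,n=3: s = 59+7 = 66
j=4,n=4: s = 66+8 = 74
j=4,n=5: s = 74+9 = 83
j=4,n=6: s = 83+10 = 93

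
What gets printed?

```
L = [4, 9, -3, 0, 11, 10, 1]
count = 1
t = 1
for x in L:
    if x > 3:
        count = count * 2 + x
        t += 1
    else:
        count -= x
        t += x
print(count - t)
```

x=4: >3, count = 1*2+4 = 6; t=2
x=9: >3, count = 6*2+9 = 21; t=3
x=-3: not >3, count = 21-(-3) = 24; t=0
x=0: not >3, count = 24-0 = 24; t=0
x=11: >3, count = 24*2+11 = 59; t=1
x=10: >3, count = 59*2+10 = 128; t=2
x=1: not >3, count = 128-1 = 127; t=3
count-t = 127-3 = 124

124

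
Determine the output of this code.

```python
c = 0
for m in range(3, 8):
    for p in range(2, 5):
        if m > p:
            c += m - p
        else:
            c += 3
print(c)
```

m=3,p=2: 3>2, c = 0+1 = 1
m=3,p=3: not 3>3, c = 1+3 = 4
m=3,p=4: not 3>4, c = 4+3 = 7
m=4,p=2: 4>2, c = 7+2 = 9
m=4,p=3: 4>3, c = 9+1 = 10
m=4,p=4: not 4>4, c = 10+3 = 13
m=5,p=2: 5>2, c = 13+3 = 16
m=5,p=3: 5>3, c = 16+2 = 18
m=5,p=4: 5>4, c = 18+1 = 19
m=6,p=2: 6>2, c = 19+4 = 23
m=6,p=3: 6>3, c = 23+3 = 26
m=6,p=4: 6>4, c = 26+2 = 28
m=7,p=2: 7>2, c = 28+5 = 33
m=7,p=3: 7>3, c = 33+4 = 37
m=7,p=4: 7>4, c = 37+3 = 40

40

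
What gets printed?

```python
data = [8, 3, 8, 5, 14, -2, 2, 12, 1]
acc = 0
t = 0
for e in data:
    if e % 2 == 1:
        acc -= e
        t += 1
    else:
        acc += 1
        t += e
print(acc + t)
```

42

e=8: not odd, acc = 0+1 = 1; t=8
e=3: odd, acc = 1-3 = -2; t=9
e=8: not odd, acc = (-2)+1 = -1; t=17
e=5: odd, acc = (-1)-5 = -6; t=18
e=14: not odd, acc = (-6)+1 = -5; t=32
e=-2: not odd, acc = (-5)+1 = -4; t=30
e=2: not odd, acc = (-4)+1 = -3; t=32
e=12: not odd, acc = (-3)+1 = -2; t=44
e=1: odd, acc = (-2)-1 = -3; t=45
acc+t = (-3)+45 = 42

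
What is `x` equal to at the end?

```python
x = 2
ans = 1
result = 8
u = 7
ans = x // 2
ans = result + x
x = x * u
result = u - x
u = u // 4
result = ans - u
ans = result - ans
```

ans = 2//2 = 1
ans = 8+2 = 10
x = 2*7 = 14
result = 7-14 = -7
u = 7//4 = 1
result = 10-1 = 9
ans = 9-10 = -1

14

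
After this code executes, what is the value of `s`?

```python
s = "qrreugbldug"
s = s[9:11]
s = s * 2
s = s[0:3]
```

slice [9:11] → 'ug'
repeat ×2 → 'ugug'
slice [0:3] → 'ugu'

'ugu'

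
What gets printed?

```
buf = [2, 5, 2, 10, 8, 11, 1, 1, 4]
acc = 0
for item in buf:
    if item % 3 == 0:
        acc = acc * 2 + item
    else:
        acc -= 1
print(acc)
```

-9

item=2: not %3==0, acc = 0-1 = -1
item=5: not %3==0, acc = (-1)-1 = -2
item=2: not %3==0, acc = (-2)-1 = -3
item=10: not %3==0, acc = (-3)-1 = -4
item=8: not %3==0, acc = (-4)-1 = -5
item=11: not %3==0, acc = (-5)-1 = -6
item=1: not %3==0, acc = (-6)-1 = -7
item=1: not %3==0, acc = (-7)-1 = -8
item=4: not %3==0, acc = (-8)-1 = -9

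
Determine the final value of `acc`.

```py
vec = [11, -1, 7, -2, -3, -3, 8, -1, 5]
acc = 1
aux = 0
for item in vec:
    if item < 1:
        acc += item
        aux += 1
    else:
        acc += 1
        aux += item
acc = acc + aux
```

31

item=11: not <1, acc = 1+1 = 2; aux=11
item=-1: <1, acc = 2+(-1) = 1; aux=12
item=7: not <1, acc = 1+1 = 2; aux=19
item=-2: <1, acc = 2+(-2) = 0; aux=20
item=-3: <1, acc = 0+(-3) = -3; aux=21
item=-3: <1, acc = (-3)+(-3) = -6; aux=22
item=8: not <1, acc = (-6)+1 = -5; aux=30
item=-1: <1, acc = (-5)+(-1) = -6; aux=31
item=5: not <1, acc = (-6)+1 = -5; aux=36
acc+aux = (-5)+36 = 31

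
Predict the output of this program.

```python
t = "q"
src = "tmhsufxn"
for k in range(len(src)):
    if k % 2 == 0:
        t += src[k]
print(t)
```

k=0: add 't' → 'qt'
k=1: skip
k=2: add 'h' → 'qth'
k=3: skip
k=4: add 'u' → 'qthu'
k=5: skip
k=6: add 'x' → 'qthux'
k=7: skip

qthux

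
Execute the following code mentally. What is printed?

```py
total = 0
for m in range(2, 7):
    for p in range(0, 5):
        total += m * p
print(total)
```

200

m=2,p=0: total = 0+0 = 0
m=2,p=1: total = 0+2 = 2
m=2,p=2: total = 2+4 = 6
m=2,p=3: total = 6+6 = 12
m=2,p=4: total = 12+8 = 20
m=3,p=0: total = 20+0 = 20
m=3,p=1: total = 20+3 = 23
m=3,p=2: total = 23+6 = 29
m=3,p=3: total = 29+9 = 38
m=3,p=4: total = 38+12 = 50
m=4,p=0: total = 50+0 = 50
m=4,p=1: total = 50+4 = 54
m=4,p=2: total = 54+8 = 62
m=4,p=3: total = 62+12 = 74
m=4,p=4: total = 74+16 = 90
m=5,p=0: total = 90+0 = 90
m=5,p=1: total = 90+5 = 95
m=5,p=2: total = 95+10 = 105
m=5,p=3: total = 105+15 = 120
m=5,p=4: total = 120+20 = 140
m=6,p=0: total = 140+0 = 140
m=6,p=1: total = 140+6 = 146
m=6,p=2: total = 146+12 = 158
m=6,p=3: total = 158+18 = 176
m=6,p=4: total = 176+24 = 200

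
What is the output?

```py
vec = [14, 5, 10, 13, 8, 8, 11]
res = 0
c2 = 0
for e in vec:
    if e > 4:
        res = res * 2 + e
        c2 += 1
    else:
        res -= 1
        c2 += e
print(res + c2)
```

1386

e=14: >4, res = 0*2+14 = 14; c2=1
e=5: >4, res = 14*2+5 = 33; c2=2
e=10: >4, res = 33*2+10 = 76; c2=3
e=13: >4, res = 76*2+13 = 165; c2=4
e=8: >4, res = 165*2+8 = 338; c2=5
e=8: >4, res = 338*2+8 = 684; c2=6
e=11: >4, res = 684*2+11 = 1379; c2=7
res+c2 = 1379+7 = 1386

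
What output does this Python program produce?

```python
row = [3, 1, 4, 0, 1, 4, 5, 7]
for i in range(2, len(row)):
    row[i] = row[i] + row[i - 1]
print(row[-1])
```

i=2: row[2] = 4+1 = 5 → [3, 1, 5, 0, 1, 4, 5, 7]
i=3: row[3] = 0+5 = 5 → [3, 1, 5, 5, 1, 4, 5, 7]
i=4: row[4] = 1+5 = 6 → [3, 1, 5, 5, 6, 4, 5, 7]
i=5: row[5] = 4+6 = 10 → [3, 1, 5, 5, 6, 10, 5, 7]
i=6: row[6] = 5+10 = 15 → [3, 1, 5, 5, 6, 10, 15, 7]
i=7: row[7] = 7+15 = 22 → [3, 1, 5, 5, 6, 10, 15, 22]

22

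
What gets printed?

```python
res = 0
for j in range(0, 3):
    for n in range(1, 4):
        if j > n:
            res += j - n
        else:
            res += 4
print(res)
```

33

j=0,n=1: not 0>1, res = 0+4 = 4
j=0,n=2: not 0>2, res = 4+4 = 8
j=0,n=3: not 0>3, res = 8+4 = 12
j=1,n=1: not 1>1, res = 12+4 = 16
j=1,n=2: not 1>2, res = 16+4 = 20
j=1,n=3: not 1>3, res = 20+4 = 24
j=2,n=1: 2>1, res = 24+1 = 25
j=2,n=2: not 2>2, res = 25+4 = 29
j=2,n=3: not 2>3, res = 29+4 = 33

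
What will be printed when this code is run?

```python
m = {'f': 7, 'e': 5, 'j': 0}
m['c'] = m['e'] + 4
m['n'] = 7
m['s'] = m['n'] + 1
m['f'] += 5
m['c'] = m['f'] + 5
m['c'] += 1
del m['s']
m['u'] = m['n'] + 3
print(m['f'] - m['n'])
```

5

m['c'] = m['e']+4 = 9 → {'f': 7, 'e': 5, 'j': 0, 'c': 9}
m['n'] = 7 → {'f': 7, 'e': 5, 'j': 0, 'c': 9, 'n': 7}
m['s'] = m['n']+1 = 8 → {'f': 7, 'e': 5, 'j': 0, 'c': 9, 'n': 7, 's': 8}
m['f'] = 7+5 = 12 → {'f': 12, 'e': 5, 'j': 0, 'c': 9, 'n': 7, 's': 8}
m['c'] = m['f']+5 = 17 → {'f': 12, 'e': 5, 'j': 0, 'c': 17, 'n': 7, 's': 8}
m['c'] = 17+1 = 18 → {'f': 12, 'e': 5, 'j': 0, 'c': 18, 'n': 7, 's': 8}
del 's' → {'f': 12, 'e': 5, 'j': 0, 'c': 18, 'n': 7}
m['u'] = m['n']+3 = 10 → {'f': 12, 'e': 5, 'j': 0, 'c': 18, 'n': 7, 'u': 10}
m['f']-m['n'] = 12-7 = 5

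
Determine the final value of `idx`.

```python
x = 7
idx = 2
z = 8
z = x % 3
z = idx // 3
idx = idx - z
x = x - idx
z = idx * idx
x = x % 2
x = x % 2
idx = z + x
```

5

z = 7%3 = 1
z = 2//3 = 0
idx = 2-0 = 2
x = 7-2 = 5
z = 2*2 = 4
x = 5%2 = 1
x = 1%2 = 1
idx = 4+1 = 5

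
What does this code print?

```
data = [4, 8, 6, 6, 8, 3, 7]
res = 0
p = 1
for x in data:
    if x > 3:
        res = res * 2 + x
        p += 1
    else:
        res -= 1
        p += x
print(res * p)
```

3490

x=4: >3, res = 0*2+4 = 4; p=2
x=8: >3, res = 4*2+8 = 16; p=3
x=6: >3, res = 16*2+6 = 38; p=4
x=6: >3, res = 38*2+6 = 82; p=5
x=8: >3, res = 82*2+8 = 172; p=6
x=3: not >3, res = 172-1 = 171; p=9
x=7: >3, res = 171*2+7 = 349; p=10
res*p = 349*10 = 3490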